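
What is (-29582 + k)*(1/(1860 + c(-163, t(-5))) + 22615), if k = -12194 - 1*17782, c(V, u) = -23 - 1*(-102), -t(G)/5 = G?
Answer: -2611647245188/1939 ≈ -1.3469e+9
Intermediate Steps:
t(G) = -5*G
c(V, u) = 79 (c(V, u) = -23 + 102 = 79)
k = -29976 (k = -12194 - 17782 = -29976)
(-29582 + k)*(1/(1860 + c(-163, t(-5))) + 22615) = (-29582 - 29976)*(1/(1860 + 79) + 22615) = -59558*(1/1939 + 22615) = -59558*43850486/1939 = -2611647245188/1939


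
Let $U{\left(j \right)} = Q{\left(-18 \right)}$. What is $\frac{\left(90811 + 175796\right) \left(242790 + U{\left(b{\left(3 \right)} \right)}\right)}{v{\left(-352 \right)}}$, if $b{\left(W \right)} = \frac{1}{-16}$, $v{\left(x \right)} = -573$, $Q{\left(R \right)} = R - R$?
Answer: $- \frac{21576504510}{191} \approx -1.1297 \cdot 10^{8}$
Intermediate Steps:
$Q{\left(R \right)} = 0$
$b{\left(W \right)} = - \frac{1}{16}$
$U{\left(j \right)} = 0$
$\frac{\left(90811 + 175796\right) \left(242790 + U{\left(b{\left(3 \right)} \right)}\right)}{v{\left(-352 \right)}} = \frac{\left(90811 + 175796\right) \left(242790 + 0\right)}{-573} = 266607 \cdot 242790 \left(- \frac{1}{573}\right) = 64729513530 \left(- \frac{1}{573}\right) = - \frac{21576504510}{191}$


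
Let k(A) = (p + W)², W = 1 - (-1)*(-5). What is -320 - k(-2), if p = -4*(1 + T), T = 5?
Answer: -1104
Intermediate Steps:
W = -4 (W = 1 - 1*5 = 1 - 5 = -4)
p = -24 (p = -4*(1 + 5) = -4*6 = -24)
k(A) = 784 (k(A) = (-24 - 4)² = (-28)² = 784)
-320 - k(-2) = -320 - 1*784 = -320 - 784 = -1104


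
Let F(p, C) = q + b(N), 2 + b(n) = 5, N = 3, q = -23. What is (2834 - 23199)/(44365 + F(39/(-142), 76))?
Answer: -4073/8869 ≈ -0.45924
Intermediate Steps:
b(n) = 3 (b(n) = -2 + 5 = 3)
F(p, C) = -20 (F(p, C) = -23 + 3 = -20)
(2834 - 23199)/(44365 + F(39/(-142), 76)) = (2834 - 23199)/(44365 - 20) = -20365/44345 = -20365*1/44345 = -4073/8869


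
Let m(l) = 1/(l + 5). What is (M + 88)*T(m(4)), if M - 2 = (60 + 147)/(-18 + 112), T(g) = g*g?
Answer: 107/94 ≈ 1.1383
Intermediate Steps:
m(l) = 1/(5 + l)
T(g) = g²
M = 395/94 (M = 2 + (60 + 147)/(-18 + 112) = 2 + 207/94 = 395/94 ≈ 4.2021)
(M + 88)*T(m(4)) = (395/94 + 88)*(1/(5 + 4))² = 8667*(1/9)²/94 = 8667*(⅑)²/94 = (8667/94)*(1/81) = 107/94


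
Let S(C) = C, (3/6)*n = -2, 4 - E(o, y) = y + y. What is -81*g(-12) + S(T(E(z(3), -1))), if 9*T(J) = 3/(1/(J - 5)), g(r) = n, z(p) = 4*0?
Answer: 973/3 ≈ 324.33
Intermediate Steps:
z(p) = 0
E(o, y) = 4 - 2*y (E(o, y) = 4 - (y + y) = 4 - 2*y)
n = -4 (n = 2*(-2) = -4)
g(r) = -4
T(J) = -5/3 + J/3 (T(J) = (3/(1/(J - 5)))/9 = (3/(1/(-5 + J)))/9 = (3*(-5 + J))/9 = (-15 + 3*J)/9 = -5/3 + J/3)
-81*g(-12) + S(T(E(z(3), -1))) = -81*(-4) + (-5/3 + (4 - 2*(-1))/3) = 324 + (-5/3 + (4 + 2)/3) = 324 + (-5/3 + (⅓)*6) = 324 + (-5/3 + 2) = 324 + ⅓ = 973/3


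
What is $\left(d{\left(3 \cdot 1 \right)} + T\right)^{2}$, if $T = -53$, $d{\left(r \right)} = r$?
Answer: $2500$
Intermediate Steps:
$\left(d{\left(3 \cdot 1 \right)} + T\right)^{2} = \left(3 \cdot 1 - 53\right)^{2} = \left(3 - 53\right)^{2} = \left(-50\right)^{2} = 2500$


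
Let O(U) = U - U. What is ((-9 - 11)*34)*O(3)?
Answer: 0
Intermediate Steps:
O(U) = 0
((-9 - 11)*34)*O(3) = ((-9 - 11)*34)*0 = -20*34*0 = -680*0 = 0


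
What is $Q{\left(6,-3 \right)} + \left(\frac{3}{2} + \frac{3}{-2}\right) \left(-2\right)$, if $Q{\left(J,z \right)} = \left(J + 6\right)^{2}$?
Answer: $144$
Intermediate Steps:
$Q{\left(J,z \right)} = \left(6 + J\right)^{2}$
$Q{\left(6,-3 \right)} + \left(\frac{3}{2} + \frac{3}{-2}\right) \left(-2\right) = \left(6 + 6\right)^{2} + \left(\frac{3}{2} + \frac{3}{-2}\right) \left(-2\right) = 12^{2} + \left(3 \cdot \frac{1}{2} + 3 \left(- \frac{1}{2}\right)\right) \left(-2\right) = 144 + \left(\frac{3}{2} - \frac{3}{2}\right) \left(-2\right) = 144 + 0 \left(-2\right) = 144 + 0 = 144$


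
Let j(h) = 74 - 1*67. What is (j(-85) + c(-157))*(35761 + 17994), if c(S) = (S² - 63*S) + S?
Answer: 1848634450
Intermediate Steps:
c(S) = S² - 62*S
j(h) = 7 (j(h) = 74 - 67 = 7)
(j(-85) + c(-157))*(35761 + 17994) = (7 - 157*(-62 - 157))*(35761 + 17994) = (7 - 157*(-219))*53755 = (7 + 34383)*53755 = 34390*53755 = 1848634450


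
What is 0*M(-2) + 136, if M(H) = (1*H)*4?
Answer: 136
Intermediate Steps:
M(H) = 4*H (M(H) = H*4 = 4*H)
0*M(-2) + 136 = 0*(4*(-2)) + 136 = 0*(-8) + 136 = 0 + 136 = 136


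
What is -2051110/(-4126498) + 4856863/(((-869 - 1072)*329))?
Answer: -9366009585992/1317568115661 ≈ -7.1086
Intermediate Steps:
-2051110/(-4126498) + 4856863/(((-869 - 1072)*329)) = -2051110*(-1/4126498) + 4856863/((-1941*329)) = 1025555/2063249 + 4856863/(-638589) = 1025555/2063249 + 4856863*(-1/638589) = 1025555/2063249 - 4856863/638589 = -9366009585992/1317568115661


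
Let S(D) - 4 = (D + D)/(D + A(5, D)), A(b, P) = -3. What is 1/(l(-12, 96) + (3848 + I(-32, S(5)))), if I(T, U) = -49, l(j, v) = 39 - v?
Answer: 1/3742 ≈ 0.00026724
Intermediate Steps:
S(D) = 4 + 2*D/(-3 + D) (S(D) = 4 + (D + D)/(D - 3) = 4 + (2*D)/(-3 + D) = 4 + 2*D/(-3 + D))
1/(l(-12, 96) + (3848 + I(-32, S(5)))) = 1/((39 - 1*96) + (3848 - 49)) = 1/((39 - 96) + 3799) = 1/(-57 + 3799) = 1/3742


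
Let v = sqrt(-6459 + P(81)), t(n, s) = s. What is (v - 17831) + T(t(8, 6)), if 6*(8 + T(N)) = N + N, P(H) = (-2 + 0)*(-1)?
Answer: -17837 + I*sqrt(6457) ≈ -17837.0 + 80.355*I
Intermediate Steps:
P(H) = 2 (P(H) = -2*(-1) = 2)
v = I*sqrt(6457) (v = sqrt(-6459 + 2) = sqrt(-6457) = I*sqrt(6457) ≈ 80.355*I)
T(N) = -8 + N/3 (T(N) = -8 + (N + N)/6 = -8 + (2*N)/6 = -8 + N/3)
(v - 17831) + T(t(8, 6)) = (I*sqrt(6457) - 17831) + (-8 + (1/3)*6) = (-17831 + I*sqrt(6457)) + (-8 + 2) = (-17831 + I*sqrt(6457)) - 6 = -17837 + I*sqrt(6457)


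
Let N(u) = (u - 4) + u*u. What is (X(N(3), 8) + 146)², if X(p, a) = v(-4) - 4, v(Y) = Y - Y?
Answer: 20164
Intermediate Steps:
v(Y) = 0
N(u) = -4 + u + u² (N(u) = (-4 + u) + u² = -4 + u + u²)
X(p, a) = -4 (X(p, a) = 0 - 4 = -4)
(X(N(3), 8) + 146)² = (-4 + 146)² = 142² = 20164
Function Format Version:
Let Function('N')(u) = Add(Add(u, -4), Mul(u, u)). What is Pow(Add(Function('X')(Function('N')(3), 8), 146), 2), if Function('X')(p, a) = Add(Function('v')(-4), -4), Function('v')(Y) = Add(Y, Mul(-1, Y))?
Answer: 20164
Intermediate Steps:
Function('v')(Y) = 0
Function('N')(u) = Add(-4, u, Pow(u, 2)) (Function('N')(u) = Add(Add(-4, u), Pow(u, 2)) = Add(-4, u, Pow(u, 2)))
Function('X')(p, a) = -4 (Function('X')(p, a) = Add(0, -4) = -4)
Pow(Add(Function('X')(Function('N')(3), 8), 146), 2) = Pow(Add(-4, 146), 2) = Pow(142, 2) = 20164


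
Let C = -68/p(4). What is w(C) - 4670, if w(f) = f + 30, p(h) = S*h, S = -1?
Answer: -4623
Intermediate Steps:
p(h) = -h
C = 17 (C = -68/((-1*4)) = -68/(-4) = -68*(-¼) = 17)
w(f) = 30 + f
w(C) - 4670 = (30 + 17) - 4670 = 47 - 4670 = -4623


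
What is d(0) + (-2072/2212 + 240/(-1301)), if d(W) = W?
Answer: -115234/102779 ≈ -1.1212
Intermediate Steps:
d(0) + (-2072/2212 + 240/(-1301)) = 0 + (-2072/2212 + 240/(-1301)) = 0 + (-2072*1/2212 + 240*(-1/1301)) = 0 + (-74/79 - 240/1301) = 0 - 115234/102779 = -115234/102779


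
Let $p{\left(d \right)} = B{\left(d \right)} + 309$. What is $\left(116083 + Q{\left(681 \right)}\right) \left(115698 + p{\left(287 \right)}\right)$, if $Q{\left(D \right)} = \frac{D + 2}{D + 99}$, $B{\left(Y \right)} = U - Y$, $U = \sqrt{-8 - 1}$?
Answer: $\frac{523895817478}{39} + \frac{90545423 i}{260} \approx 1.3433 \cdot 10^{10} + 3.4825 \cdot 10^{5} i$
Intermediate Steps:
$U = 3 i$ ($U = \sqrt{-9} = 3 i \approx 3.0 i$)
$B{\left(Y \right)} = - Y + 3 i$ ($B{\left(Y \right)} = 3 i - Y = - Y + 3 i$)
$Q{\left(D \right)} = \frac{2 + D}{99 + D}$
$p{\left(d \right)} = 309 - d + 3 i$ ($p{\left(d \right)} = \left(- d + 3 i\right) + 309 = 309 - d + 3 i$)
$\left(116083 + Q{\left(681 \right)}\right) \left(115698 + p{\left(287 \right)}\right) = \left(116083 + \frac{2 + 681}{99 + 681}\right) \left(115698 + \left(309 - 287 + 3 i\right)\right) = \left(116083 + \frac{1}{780} \cdot 683\right) \left(115698 + \left(309 - 287 + 3 i\right)\right) = \left(116083 + \frac{1}{780} \cdot 683\right) \left(115698 + \left(22 + 3 i\right)\right) = \left(116083 + \frac{683}{780}\right) \left(115720 + 3 i\right) = \frac{90545423 \left(115720 + 3 i\right)}{780} = \frac{523895817478}{39} + \frac{90545423 i}{260}$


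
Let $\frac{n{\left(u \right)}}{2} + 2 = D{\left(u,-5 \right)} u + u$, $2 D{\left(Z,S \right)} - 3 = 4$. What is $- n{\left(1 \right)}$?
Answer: $-5$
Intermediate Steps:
$D{\left(Z,S \right)} = \frac{7}{2}$ ($D{\left(Z,S \right)} = \frac{3}{2} + \frac{1}{2} \cdot 4 = \frac{3}{2} + 2 = \frac{7}{2}$)
$n{\left(u \right)} = -4 + 9 u$ ($n{\left(u \right)} = -4 + 2 \left(\frac{7 u}{2} + u\right) = -4 + 2 \frac{9 u}{2} = -4 + 9 u$)
$- n{\left(1 \right)} = - (-4 + 9 \cdot 1) = - (-4 + 9) = \left(-1\right) 5 = -5$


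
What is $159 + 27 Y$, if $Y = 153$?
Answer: $4290$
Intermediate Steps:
$159 + 27 Y = 159 + 27 \cdot 153 = 159 + 4131 = 4290$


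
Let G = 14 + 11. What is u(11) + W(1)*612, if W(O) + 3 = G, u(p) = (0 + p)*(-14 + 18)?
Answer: 13508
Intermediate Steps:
u(p) = 4*p (u(p) = p*4 = 4*p)
G = 25
W(O) = 22 (W(O) = -3 + 25 = 22)
u(11) + W(1)*612 = 4*11 + 22*612 = 44 + 13464 = 13508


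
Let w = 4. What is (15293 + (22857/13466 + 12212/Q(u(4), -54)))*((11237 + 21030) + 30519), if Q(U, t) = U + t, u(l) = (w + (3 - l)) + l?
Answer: 298723160887789/316451 ≈ 9.4398e+8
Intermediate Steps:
u(l) = 7 (u(l) = (4 + (3 - l)) + l = (7 - l) + l = 7)
(15293 + (22857/13466 + 12212/Q(u(4), -54)))*((11237 + 21030) + 30519) = (15293 + (22857/13466 + 12212/(7 - 54)))*((11237 + 21030) + 30519) = (15293 + (22857*(1/13466) + 12212/(-47)))*(32267 + 30519) = (15293 + (22857/13466 + 12212*(-1/47)))*62786 = (15293 + (22857/13466 - 12212/47))*62786 = (15293 - 163372513/632902)*62786 = (9515597773/632902)*62786 = 298723160887789/316451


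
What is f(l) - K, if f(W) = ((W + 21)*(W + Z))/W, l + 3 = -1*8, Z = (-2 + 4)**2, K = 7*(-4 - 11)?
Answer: 1225/11 ≈ 111.36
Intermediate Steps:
K = -105 (K = 7*(-15) = -105)
Z = 4 (Z = 2**2 = 4)
l = -11 (l = -3 - 1*8 = -3 - 8 = -11)
f(W) = (4 + W)*(21 + W)/W (f(W) = ((W + 21)*(W + 4))/W = ((21 + W)*(4 + W))/W = ((4 + W)*(21 + W))/W = (4 + W)*(21 + W)/W)
f(l) - K = (25 - 11 + 84/(-11)) - 1*(-105) = (25 - 11 + 84*(-1/11)) + 105 = (25 - 11 - 84/11) + 105 = 70/11 + 105 = 1225/11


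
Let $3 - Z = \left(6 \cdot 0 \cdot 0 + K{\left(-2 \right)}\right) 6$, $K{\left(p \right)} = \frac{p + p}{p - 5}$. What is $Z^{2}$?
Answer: $\frac{9}{49} \approx 0.18367$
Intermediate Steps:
$K{\left(p \right)} = \frac{2 p}{-5 + p}$
$Z = - \frac{3}{7}$ ($Z = 3 - \left(6 \cdot 0 \cdot 0 + 2 \left(-2\right) \frac{1}{-5 - 2}\right) 6 = 3 - \left(0 \cdot 0 + 2 \left(-2\right) \frac{1}{-7}\right) 6 = 3 - \left(0 + 2 \left(-2\right) \left(- \frac{1}{7}\right)\right) 6 = 3 - \left(0 + \frac{4}{7}\right) 6 = 3 - \frac{4}{7} \cdot 6 = 3 - \frac{24}{7} = - \frac{3}{7} \approx -0.42857$)
$Z^{2} = \left(- \frac{3}{7}\right)^{2} = \frac{9}{49}$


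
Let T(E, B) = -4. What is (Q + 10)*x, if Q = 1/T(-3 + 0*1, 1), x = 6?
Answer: 117/2 ≈ 58.500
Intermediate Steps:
Q = -1/4 (Q = 1/(-4) = -1/4 ≈ -0.25000)
(Q + 10)*x = (-1/4 + 10)*6 = (39/4)*6 = 117/2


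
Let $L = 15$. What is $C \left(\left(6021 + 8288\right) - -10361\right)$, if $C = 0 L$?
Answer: $0$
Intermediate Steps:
$C = 0$ ($C = 0 \cdot 15 = 0$)
$C \left(\left(6021 + 8288\right) - -10361\right) = 0 \left(\left(6021 + 8288\right) - -10361\right) = 0 \left(14309 + 10361\right) = 0 \cdot 24670 = 0$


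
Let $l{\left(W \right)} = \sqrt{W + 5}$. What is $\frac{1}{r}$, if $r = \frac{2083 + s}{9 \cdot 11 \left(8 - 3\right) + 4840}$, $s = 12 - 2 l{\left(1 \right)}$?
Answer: $\frac{11176825}{4389001} + \frac{10670 \sqrt{6}}{4389001} \approx 2.5525$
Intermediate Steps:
$l{\left(W \right)} = \sqrt{5 + W}$
$s = 12 - 2 \sqrt{6}$ ($s = 12 - 2 \sqrt{5 + 1} = 12 - 2 \sqrt{6} \approx 7.101$)
$r = \frac{419}{1067} - \frac{2 \sqrt{6}}{5335}$ ($r = \frac{2083 + \left(12 - 2 \sqrt{6}\right)}{9 \cdot 11 \left(8 - 3\right) + 4840} = \frac{2095 - 2 \sqrt{6}}{99 \cdot 5 + 4840} = \frac{2095 - 2 \sqrt{6}}{495 + 4840} = \frac{2095 - 2 \sqrt{6}}{5335} = \left(2095 - 2 \sqrt{6}\right) \frac{1}{5335} = \frac{419}{1067} - \frac{2 \sqrt{6}}{5335} \approx 0.39177$)
$\frac{1}{r} = \frac{1}{\frac{419}{1067} - \frac{2 \sqrt{6}}{5335}}$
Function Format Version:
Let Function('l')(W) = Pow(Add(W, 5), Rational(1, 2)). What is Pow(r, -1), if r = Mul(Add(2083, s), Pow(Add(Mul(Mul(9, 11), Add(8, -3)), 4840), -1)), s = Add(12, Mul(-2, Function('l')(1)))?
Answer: Add(Rational(11176825, 4389001), Mul(Rational(10670, 4389001), Pow(6, Rational(1, 2)))) ≈ 2.5525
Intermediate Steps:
Function('l')(W) = Pow(Add(5, W), Rational(1, 2))
s = Add(12, Mul(-2, Pow(6, Rational(1, 2)))) (s = Add(12, Mul(-2, Pow(Add(5, 1), Rational(1, 2)))) = Add(12, Mul(-2, Pow(6, Rational(1, 2)))) ≈ 7.1010)
r = Add(Rational(419, 1067), Mul(Rational(-2, 5335), Pow(6, Rational(1, 2)))) (r = Mul(Add(2083, Add(12, Mul(-2, Pow(6, Rational(1, 2))))), Pow(Add(Mul(Mul(9, 11), Add(8, -3)), 4840), -1)) = Mul(Add(2095, Mul(-2, Pow(6, Rational(1, 2)))), Pow(Add(Mul(99, 5), 4840), -1)) = Mul(Add(2095, Mul(-2, Pow(6, Rational(1, 2)))), Pow(Add(495, 4840), -1)) = Mul(Add(2095, Mul(-2, Pow(6, Rational(1, 2)))), Pow(5335, -1)) = Mul(Add(2095, Mul(-2, Pow(6, Rational(1, 2)))), Rational(1, 5335)) = Add(Rational(419, 1067), Mul(Rational(-2, 5335), Pow(6, Rational(1, 2)))) ≈ 0.39177)
Pow(r, -1) = Pow(Add(Rational(419, 1067), Mul(Rational(-2, 5335), Pow(6, Rational(1, 2)))), -1)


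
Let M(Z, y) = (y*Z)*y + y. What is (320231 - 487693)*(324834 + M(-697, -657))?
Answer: 50328221643312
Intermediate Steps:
M(Z, y) = y + Z*y² (M(Z, y) = (Z*y)*y + y = Z*y² + y = y + Z*y²)
(320231 - 487693)*(324834 + M(-697, -657)) = (320231 - 487693)*(324834 - 657*(1 - 697*(-657))) = -167462*(324834 - 657*(1 + 457929)) = -167462*(324834 - 657*457930) = -167462*(324834 - 300860010) = -167462*(-300535176) = 50328221643312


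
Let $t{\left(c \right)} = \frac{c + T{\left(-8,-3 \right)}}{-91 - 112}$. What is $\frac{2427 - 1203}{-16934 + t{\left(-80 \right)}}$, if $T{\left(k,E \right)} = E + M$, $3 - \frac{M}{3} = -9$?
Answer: $- \frac{248472}{3437555} \approx -0.072282$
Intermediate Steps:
$M = 36$ ($M = 9 - -27 = 9 + 27 = 36$)
$T{\left(k,E \right)} = 36 + E$ ($T{\left(k,E \right)} = E + 36 = 36 + E$)
$t{\left(c \right)} = - \frac{33}{203} - \frac{c}{203}$ ($t{\left(c \right)} = \frac{c + \left(36 - 3\right)}{-91 - 112} = \frac{c + 33}{-203} = \left(33 + c\right) \left(- \frac{1}{203}\right) = - \frac{33}{203} - \frac{c}{203}$)
$\frac{2427 - 1203}{-16934 + t{\left(-80 \right)}} = \frac{2427 - 1203}{-16934 - - \frac{47}{203}} = \frac{1224}{-16934 + \left(- \frac{33}{203} + \frac{80}{203}\right)} = \frac{1224}{-16934 + \frac{47}{203}} = \frac{1224}{- \frac{3437555}{203}} = 1224 \left(- \frac{203}{3437555}\right) = - \frac{248472}{3437555}$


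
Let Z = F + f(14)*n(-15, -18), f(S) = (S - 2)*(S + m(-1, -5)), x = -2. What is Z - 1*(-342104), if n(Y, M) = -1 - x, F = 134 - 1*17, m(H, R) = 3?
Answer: 342425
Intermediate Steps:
F = 117 (F = 134 - 17 = 117)
f(S) = (-2 + S)*(3 + S) (f(S) = (S - 2)*(S + 3) = (-2 + S)*(3 + S))
n(Y, M) = 1 (n(Y, M) = -1 - 1*(-2) = -1 + 2 = 1)
Z = 321 (Z = 117 + (-6 + 14 + 14²)*1 = 117 + (-6 + 14 + 196)*1 = 117 + 204*1 = 117 + 204 = 321)
Z - 1*(-342104) = 321 - 1*(-342104) = 321 + 342104 = 342425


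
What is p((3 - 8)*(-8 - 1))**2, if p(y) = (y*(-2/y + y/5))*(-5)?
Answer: 4060225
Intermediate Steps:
p(y) = -5*y*(-2/y + y/5) (p(y) = (y*(-2/y + y*(1/5)))*(-5) = (y*(-2/y + y/5))*(-5) = -5*y*(-2/y + y/5))
p((3 - 8)*(-8 - 1))**2 = (10 - ((3 - 8)*(-8 - 1))**2)**2 = (10 - (-5*(-9))**2)**2 = (10 - 1*45**2)**2 = (10 - 1*2025)**2 = (10 - 2025)**2 = (-2015)**2 = 4060225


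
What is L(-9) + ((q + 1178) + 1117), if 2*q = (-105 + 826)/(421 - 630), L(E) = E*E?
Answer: 992447/418 ≈ 2374.3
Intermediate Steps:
L(E) = E²
q = -721/418 (q = ((-105 + 826)/(421 - 630))/2 = (721/(-209))/2 = (721*(-1/209))/2 = (½)*(-721/209) = -721/418 ≈ -1.7249)
L(-9) + ((q + 1178) + 1117) = (-9)² + ((-721/418 + 1178) + 1117) = 81 + (491683/418 + 1117) = 81 + 958589/418 = 992447/418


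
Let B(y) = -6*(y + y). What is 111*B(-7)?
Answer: 9324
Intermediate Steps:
B(y) = -12*y
111*B(-7) = 111*(-12*(-7)) = 111*84 = 9324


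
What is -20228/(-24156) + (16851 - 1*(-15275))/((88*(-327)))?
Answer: -734677/2633004 ≈ -0.27903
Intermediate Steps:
-20228/(-24156) + (16851 - 1*(-15275))/((88*(-327))) = -20228*(-1/24156) + (16851 + 15275)/(-28776) = 5057/6039 + 32126*(-1/28776) = 5057/6039 - 16063/14388 = -734677/2633004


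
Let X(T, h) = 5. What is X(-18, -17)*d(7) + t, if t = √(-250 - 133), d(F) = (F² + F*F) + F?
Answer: 525 + I*√383 ≈ 525.0 + 19.57*I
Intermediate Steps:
d(F) = F + 2*F² (d(F) = (F² + F²) + F = 2*F² + F = F + 2*F²)
t = I*√383 (t = √(-383) = I*√383 ≈ 19.57*I)
X(-18, -17)*d(7) + t = 5*(7*(1 + 2*7)) + I*√383 = 5*(7*(1 + 14)) + I*√383 = 5*(7*15) + I*√383 = 5*105 + I*√383 = 525 + I*√383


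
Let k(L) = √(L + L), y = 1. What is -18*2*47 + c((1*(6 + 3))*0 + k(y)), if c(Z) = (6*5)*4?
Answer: -1572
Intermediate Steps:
k(L) = √2*√L (k(L) = √(2*L) = √2*√L)
c(Z) = 120 (c(Z) = 30*4 = 120)
-18*2*47 + c((1*(6 + 3))*0 + k(y)) = -18*2*47 + 120 = -36*47 + 120 = -1692 + 120 = -1572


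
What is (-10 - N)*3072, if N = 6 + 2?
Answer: -55296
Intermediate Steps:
N = 8
(-10 - N)*3072 = (-10 - 1*8)*3072 = (-10 - 8)*3072 = -18*3072 = -55296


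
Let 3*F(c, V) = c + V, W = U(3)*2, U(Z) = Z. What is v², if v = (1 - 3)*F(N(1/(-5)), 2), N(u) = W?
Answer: 256/9 ≈ 28.444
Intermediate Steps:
W = 6 (W = 3*2 = 6)
N(u) = 6
F(c, V) = V/3 + c/3 (F(c, V) = (c + V)/3 = (V + c)/3 = V/3 + c/3)
v = -16/3 (v = (1 - 3)*((⅓)*2 + (⅓)*6) = -2*(⅔ + 2) = -2*8/3 = -16/3 ≈ -5.3333)
v² = (-16/3)² = 256/9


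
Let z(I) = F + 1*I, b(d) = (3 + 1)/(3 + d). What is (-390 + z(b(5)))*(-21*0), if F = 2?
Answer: 0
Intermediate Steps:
b(d) = 4/(3 + d)
z(I) = 2 + I (z(I) = 2 + 1*I = 2 + I)
(-390 + z(b(5)))*(-21*0) = (-390 + (2 + 4/(3 + 5)))*(-21*0) = (-390 + (2 + 4/8))*0 = (-390 + (2 + 4*(⅛)))*0 = (-390 + (2 + ½))*0 = (-390 + 5/2)*0 = -775/2*0 = 0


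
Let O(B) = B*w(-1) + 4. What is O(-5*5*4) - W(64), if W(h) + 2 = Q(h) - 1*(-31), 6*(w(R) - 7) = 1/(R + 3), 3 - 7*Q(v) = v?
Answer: -15217/21 ≈ -724.62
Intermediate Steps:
Q(v) = 3/7 - v/7
w(R) = 7 + 1/(6*(3 + R)) (w(R) = 7 + 1/(6*(R + 3)) = 7 + 1/(6*(3 + R)))
O(B) = 4 + 85*B/12 (O(B) = B*((127 + 42*(-1))/(6*(3 - 1))) + 4 = B*((1/6)*(127 - 42)/2) + 4 = B*((1/6)*(1/2)*85) + 4 = B*(85/12) + 4 = 85*B/12 + 4 = 4 + 85*B/12)
W(h) = 206/7 - h/7 (W(h) = -2 + ((3/7 - h/7) - 1*(-31)) = -2 + ((3/7 - h/7) + 31) = -2 + (220/7 - h/7) = 206/7 - h/7)
O(-5*5*4) - W(64) = (4 + 85*(-5*5*4)/12) - (206/7 - 1/7*64) = (4 + 85*(-25*4)/12) - (206/7 - 64/7) = (4 + (85/12)*(-100)) - 1*142/7 = (4 - 2125/3) - 142/7 = -2113/3 - 142/7 = -15217/21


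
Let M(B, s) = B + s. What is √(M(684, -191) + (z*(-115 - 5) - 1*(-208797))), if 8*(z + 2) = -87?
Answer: √210835 ≈ 459.17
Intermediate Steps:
z = -103/8 (z = -2 + (⅛)*(-87) = -2 - 87/8 = -103/8 ≈ -12.875)
√(M(684, -191) + (z*(-115 - 5) - 1*(-208797))) = √((684 - 191) + (-103*(-115 - 5)/8 - 1*(-208797))) = √(493 + (-103/8*(-120) + 208797)) = √(493 + (1545 + 208797)) = √(493 + 210342) = √210835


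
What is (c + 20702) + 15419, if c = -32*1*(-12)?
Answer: 36505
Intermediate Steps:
c = 384 (c = -32*(-12) = 384)
(c + 20702) + 15419 = (384 + 20702) + 15419 = 21086 + 15419 = 36505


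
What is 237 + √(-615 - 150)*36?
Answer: 237 + 108*I*√85 ≈ 237.0 + 995.71*I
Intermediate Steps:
237 + √(-615 - 150)*36 = 237 + √(-765)*36 = 237 + (3*I*√85)*36 = 237 + 108*I*√85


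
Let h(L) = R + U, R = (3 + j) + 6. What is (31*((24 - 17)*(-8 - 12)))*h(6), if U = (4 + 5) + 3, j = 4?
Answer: -108500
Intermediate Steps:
R = 13 (R = (3 + 4) + 6 = 7 + 6 = 13)
U = 12 (U = 9 + 3 = 12)
h(L) = 25 (h(L) = 13 + 12 = 25)
(31*((24 - 17)*(-8 - 12)))*h(6) = (31*((24 - 17)*(-8 - 12)))*25 = (31*(7*(-20)))*25 = (31*(-140))*25 = -4340*25 = -108500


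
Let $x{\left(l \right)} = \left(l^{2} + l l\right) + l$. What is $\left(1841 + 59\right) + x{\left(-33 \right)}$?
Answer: $4045$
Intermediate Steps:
$x{\left(l \right)} = l + 2 l^{2}$ ($x{\left(l \right)} = \left(l^{2} + l^{2}\right) + l = 2 l^{2} + l = l + 2 l^{2}$)
$\left(1841 + 59\right) + x{\left(-33 \right)} = \left(1841 + 59\right) - 33 \left(1 + 2 \left(-33\right)\right) = 1900 - 33 \left(1 - 66\right) = 1900 - -2145 = 1900 + 2145 = 4045$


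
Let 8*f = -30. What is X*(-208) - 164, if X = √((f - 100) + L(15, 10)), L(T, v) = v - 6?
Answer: -164 - 104*I*√399 ≈ -164.0 - 2077.4*I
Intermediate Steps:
L(T, v) = -6 + v
f = -15/4 (f = (⅛)*(-30) = -15/4 ≈ -3.7500)
X = I*√399/2 (X = √((-15/4 - 100) + (-6 + 10)) = √(-415/4 + 4) = √(-399/4) = I*√399/2 ≈ 9.9875*I)
X*(-208) - 164 = (I*√399/2)*(-208) - 164 = -104*I*√399 - 164 = -164 - 104*I*√399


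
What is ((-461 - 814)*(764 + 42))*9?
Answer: -9248850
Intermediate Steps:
((-461 - 814)*(764 + 42))*9 = -1275*806*9 = -1027650*9 = -9248850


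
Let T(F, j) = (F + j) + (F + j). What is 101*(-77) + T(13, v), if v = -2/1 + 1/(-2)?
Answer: -7756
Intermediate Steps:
v = -5/2 (v = -2*1 + 1*(-½) = -2 - ½ = -5/2 ≈ -2.5000)
T(F, j) = 2*F + 2*j
101*(-77) + T(13, v) = 101*(-77) + (2*13 + 2*(-5/2)) = -7777 + (26 - 5) = -7777 + 21 = -7756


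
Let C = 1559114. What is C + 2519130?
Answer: 4078244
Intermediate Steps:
C + 2519130 = 1559114 + 2519130 = 4078244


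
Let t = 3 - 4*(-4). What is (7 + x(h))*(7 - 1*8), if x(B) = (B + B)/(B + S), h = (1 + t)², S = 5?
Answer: -727/81 ≈ -8.9753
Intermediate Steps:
t = 19 (t = 3 + 16 = 19)
h = 400 (h = (1 + 19)² = 20² = 400)
x(B) = 2*B/(5 + B) (x(B) = (B + B)/(B + 5) = (2*B)/(5 + B) = 2*B/(5 + B))
(7 + x(h))*(7 - 1*8) = (7 + 2*400/(5 + 400))*(7 - 1*8) = (7 + 2*400/405)*(7 - 8) = (7 + 2*400*(1/405))*(-1) = (7 + 160/81)*(-1) = (727/81)*(-1) = -727/81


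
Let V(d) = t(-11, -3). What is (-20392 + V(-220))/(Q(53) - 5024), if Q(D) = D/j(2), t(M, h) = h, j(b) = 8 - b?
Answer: 122370/30091 ≈ 4.0667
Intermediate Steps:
Q(D) = D/6 (Q(D) = D/(8 - 1*2) = D/(8 - 2) = D/6)
V(d) = -3
(-20392 + V(-220))/(Q(53) - 5024) = (-20392 - 3)/((⅙)*53 - 5024) = -20395/(53/6 - 5024) = -20395/(-30091/6) = -20395*(-6/30091) = 122370/30091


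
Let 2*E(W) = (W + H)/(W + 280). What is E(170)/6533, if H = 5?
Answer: 7/235188 ≈ 2.9763e-5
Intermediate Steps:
E(W) = (5 + W)/(2*(280 + W)) (E(W) = ((W + 5)/(W + 280))/2 = ((5 + W)/(280 + W))/2 = (5 + W)/(2*(280 + W)))
E(170)/6533 = ((5 + 170)/(2*(280 + 170)))/6533 = ((½)*175/450)*(1/6533) = ((½)*(1/450)*175)*(1/6533) = (7/36)*(1/6533) = 7/235188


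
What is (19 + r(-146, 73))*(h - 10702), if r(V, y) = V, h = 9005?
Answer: 215519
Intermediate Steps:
(19 + r(-146, 73))*(h - 10702) = (19 - 146)*(9005 - 10702) = -127*(-1697) = 215519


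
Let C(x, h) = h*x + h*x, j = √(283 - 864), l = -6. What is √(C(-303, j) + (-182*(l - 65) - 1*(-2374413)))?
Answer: √(2387335 - 606*I*√581) ≈ 1545.1 - 4.727*I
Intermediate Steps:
j = I*√581 (j = √(-581) = I*√581 ≈ 24.104*I)
C(x, h) = 2*h*x
√(C(-303, j) + (-182*(l - 65) - 1*(-2374413))) = √(2*(I*√581)*(-303) + (-182*(-6 - 65) - 1*(-2374413))) = √(-606*I*√581 + (-182*(-71) + 2374413)) = √(-606*I*√581 + (12922 + 2374413)) = √(-606*I*√581 + 2387335) = √(2387335 - 606*I*√581)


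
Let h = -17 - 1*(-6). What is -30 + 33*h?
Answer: -393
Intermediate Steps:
h = -11 (h = -17 + 6 = -11)
-30 + 33*h = -30 + 33*(-11) = -30 - 363 = -393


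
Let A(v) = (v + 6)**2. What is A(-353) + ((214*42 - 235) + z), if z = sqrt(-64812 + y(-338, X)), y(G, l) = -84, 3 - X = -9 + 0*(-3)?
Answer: 129162 + 104*I*sqrt(6) ≈ 1.2916e+5 + 254.75*I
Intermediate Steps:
X = 12 (X = 3 - (-9 + 0*(-3)) = 3 - (-9 + 0) = 3 - 1*(-9) = 3 + 9 = 12)
A(v) = (6 + v)**2
z = 104*I*sqrt(6) (z = sqrt(-64812 - 84) = sqrt(-64896) = 104*I*sqrt(6) ≈ 254.75*I)
A(-353) + ((214*42 - 235) + z) = (6 - 353)**2 + ((214*42 - 235) + 104*I*sqrt(6)) = (-347)**2 + ((8988 - 235) + 104*I*sqrt(6)) = 120409 + (8753 + 104*I*sqrt(6)) = 129162 + 104*I*sqrt(6)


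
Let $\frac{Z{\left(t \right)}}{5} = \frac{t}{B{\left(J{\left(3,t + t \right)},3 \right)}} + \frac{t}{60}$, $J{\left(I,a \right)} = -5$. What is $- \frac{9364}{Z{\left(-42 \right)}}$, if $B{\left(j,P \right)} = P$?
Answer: $\frac{18728}{147} \approx 127.4$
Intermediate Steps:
$Z{\left(t \right)} = \frac{7 t}{4}$ ($Z{\left(t \right)} = 5 \left(\frac{t}{3} + \frac{t}{60}\right) = 5 \frac{7 t}{20} = \frac{7 t}{4}$)
$- \frac{9364}{Z{\left(-42 \right)}} = - \frac{9364}{\frac{7}{4} \left(-42\right)} = - \frac{9364}{- \frac{147}{2}} = \left(-9364\right) \left(- \frac{2}{147}\right) = \frac{18728}{147}$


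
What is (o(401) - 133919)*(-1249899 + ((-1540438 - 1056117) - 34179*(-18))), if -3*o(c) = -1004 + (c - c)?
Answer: 1294925917696/3 ≈ 4.3164e+11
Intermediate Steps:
o(c) = 1004/3 (o(c) = -(-1004 + (c - c))/3 = -(-1004 + 0)/3 = -⅓*(-1004) = 1004/3)
(o(401) - 133919)*(-1249899 + ((-1540438 - 1056117) - 34179*(-18))) = (1004/3 - 133919)*(-1249899 + ((-1540438 - 1056117) - 34179*(-18))) = -400753*(-1249899 + (-2596555 + 615222))/3 = -400753*(-1249899 - 1981333)/3 = -400753/3*(-3231232) = 1294925917696/3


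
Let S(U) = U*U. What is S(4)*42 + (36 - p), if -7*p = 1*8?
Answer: 4964/7 ≈ 709.14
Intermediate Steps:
S(U) = U²
p = -8/7 ≈ -1.1429
S(4)*42 + (36 - p) = 4²*42 + (36 - 1*(-8/7)) = 16*42 + (36 + 8/7) = 672 + 260/7 = 4964/7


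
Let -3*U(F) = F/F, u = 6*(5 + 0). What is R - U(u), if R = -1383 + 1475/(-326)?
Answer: -1356673/978 ≈ -1387.2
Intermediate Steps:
u = 30 (u = 6*5 = 30)
U(F) = -⅓ (U(F) = -F/(3*F) = -⅓*1 = -⅓)
R = -452333/326 (R = -1383 + 1475*(-1/326) = -1383 - 1475/326 = -452333/326 ≈ -1387.5)
R - U(u) = -452333/326 - 1*(-⅓) = -452333/326 + ⅓ = -1356673/978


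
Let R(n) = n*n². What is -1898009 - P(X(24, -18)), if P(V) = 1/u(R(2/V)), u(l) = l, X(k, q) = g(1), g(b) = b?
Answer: -15184073/8 ≈ -1.8980e+6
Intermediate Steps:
X(k, q) = 1
R(n) = n³
P(V) = V³/8 (P(V) = 1/((2/V)³) = 1/(8/V³) = V³/8)
-1898009 - P(X(24, -18)) = -1898009 - 1³/8 = -1898009 - 1/8 = -1898009 - 1*⅛ = -1898009 - ⅛ = -15184073/8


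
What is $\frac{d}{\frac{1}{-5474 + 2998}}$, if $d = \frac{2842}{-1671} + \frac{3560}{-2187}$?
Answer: $\frac{10039531288}{1218159} \approx 8241.6$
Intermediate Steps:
$d = - \frac{4054738}{1218159}$ ($d = 2842 \left(- \frac{1}{1671}\right) + 3560 \left(- \frac{1}{2187}\right) = - \frac{2842}{1671} - \frac{3560}{2187} = - \frac{4054738}{1218159} \approx -3.3286$)
$\frac{d}{\frac{1}{-5474 + 2998}} = - \frac{4054738}{1218159 \frac{1}{-5474 + 2998}} = - \frac{4054738}{1218159 \frac{1}{-2476}} = - \frac{4054738}{1218159 \left(- \frac{1}{2476}\right)} = \left(- \frac{4054738}{1218159}\right) \left(-2476\right) = \frac{10039531288}{1218159}$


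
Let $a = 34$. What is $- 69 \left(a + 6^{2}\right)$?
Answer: $-4830$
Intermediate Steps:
$- 69 \left(a + 6^{2}\right) = - 69 \left(34 + 6^{2}\right) = - 69 \left(34 + 36\right) = \left(-69\right) 70 = -4830$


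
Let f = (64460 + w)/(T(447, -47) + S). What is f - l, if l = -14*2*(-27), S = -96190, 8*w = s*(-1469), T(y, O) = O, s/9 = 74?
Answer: -290789351/384948 ≈ -755.40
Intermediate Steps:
s = 666 (s = 9*74 = 666)
w = -489177/4 (w = (666*(-1469))/8 = (⅛)*(-978354) = -489177/4 ≈ -1.2229e+5)
f = 231337/384948 (f = (64460 - 489177/4)/(-47 - 96190) = -231337/4/(-96237) = -231337/4*(-1/96237) = 231337/384948 ≈ 0.60096)
l = 756 (l = -28*(-27) = 756)
f - l = 231337/384948 - 1*756 = 231337/384948 - 756 = -290789351/384948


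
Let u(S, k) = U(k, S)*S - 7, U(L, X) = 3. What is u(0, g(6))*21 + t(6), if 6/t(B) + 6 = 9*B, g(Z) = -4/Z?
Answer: -1175/8 ≈ -146.88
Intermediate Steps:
u(S, k) = -7 + 3*S (u(S, k) = 3*S - 7 = -7 + 3*S)
t(B) = 6/(-6 + 9*B)
u(0, g(6))*21 + t(6) = (-7 + 3*0)*21 + 2/(-2 + 3*6) = (-7 + 0)*21 + 2/(-2 + 18) = -7*21 + 2/16 = -147 + 2*(1/16) = -147 + 1/8 = -1175/8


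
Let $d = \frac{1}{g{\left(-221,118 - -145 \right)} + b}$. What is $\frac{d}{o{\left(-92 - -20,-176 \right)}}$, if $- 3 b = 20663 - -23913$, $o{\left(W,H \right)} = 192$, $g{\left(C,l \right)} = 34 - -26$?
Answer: $- \frac{1}{2841344} \approx -3.5195 \cdot 10^{-7}$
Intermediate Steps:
$g{\left(C,l \right)} = 60$ ($g{\left(C,l \right)} = 34 + 26 = 60$)
$b = - \frac{44576}{3}$ ($b = - \frac{20663 - -23913}{3} = - \frac{20663 + 23913}{3} = \left(- \frac{1}{3}\right) 44576 = - \frac{44576}{3} \approx -14859.0$)
$d = - \frac{3}{44396}$ ($d = \frac{1}{60 - \frac{44576}{3}} = \frac{1}{- \frac{44396}{3}} = - \frac{3}{44396} \approx -6.7574 \cdot 10^{-5}$)
$\frac{d}{o{\left(-92 - -20,-176 \right)}} = - \frac{3}{44396 \cdot 192} = \left(- \frac{3}{44396}\right) \frac{1}{192} = - \frac{1}{2841344}$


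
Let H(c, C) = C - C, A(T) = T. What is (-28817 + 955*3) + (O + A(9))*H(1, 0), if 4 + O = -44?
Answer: -25952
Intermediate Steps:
O = -48 (O = -4 - 44 = -48)
H(c, C) = 0
(-28817 + 955*3) + (O + A(9))*H(1, 0) = (-28817 + 955*3) + (-48 + 9)*0 = (-28817 + 2865) - 39*0 = -25952 + 0 = -25952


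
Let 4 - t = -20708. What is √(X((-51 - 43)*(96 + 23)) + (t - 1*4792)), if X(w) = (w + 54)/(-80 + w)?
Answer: √505183922158/5633 ≈ 126.18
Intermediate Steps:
t = 20712 (t = 4 - 1*(-20708) = 4 + 20708 = 20712)
X(w) = (54 + w)/(-80 + w)
√(X((-51 - 43)*(96 + 23)) + (t - 1*4792)) = √((54 + (-51 - 43)*(96 + 23))/(-80 + (-51 - 43)*(96 + 23)) + (20712 - 1*4792)) = √((54 - 94*119)/(-80 - 94*119) + (20712 - 4792)) = √((54 - 11186)/(-80 - 11186) + 15920) = √(-11132/(-11266) + 15920) = √(-1/11266*(-11132) + 15920) = √(5566/5633 + 15920) = √(89682926/5633) = √505183922158/5633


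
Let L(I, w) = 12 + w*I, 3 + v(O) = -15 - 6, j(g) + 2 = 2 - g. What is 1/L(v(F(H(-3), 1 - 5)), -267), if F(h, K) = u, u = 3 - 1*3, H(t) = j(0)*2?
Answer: 1/6420 ≈ 0.00015576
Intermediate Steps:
j(g) = -g (j(g) = -2 + (2 - g) = -g)
H(t) = 0 (H(t) = -1*0*2 = 0*2 = 0)
u = 0 (u = 3 - 3 = 0)
F(h, K) = 0
v(O) = -24 (v(O) = -3 + (-15 - 6) = -3 - 21 = -24)
L(I, w) = 12 + I*w
1/L(v(F(H(-3), 1 - 5)), -267) = 1/(12 - 24*(-267)) = 1/(12 + 6408) = 1/6420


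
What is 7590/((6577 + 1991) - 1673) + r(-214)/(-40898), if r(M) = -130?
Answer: 2394709/2169167 ≈ 1.1040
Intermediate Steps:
7590/((6577 + 1991) - 1673) + r(-214)/(-40898) = 7590/((6577 + 1991) - 1673) - 130/(-40898) = 7590/(8568 - 1673) - 130*(-1/40898) = 7590/6895 + 5/1573 = 7590*(1/6895) + 5/1573 = 1518/1379 + 5/1573 = 2394709/2169167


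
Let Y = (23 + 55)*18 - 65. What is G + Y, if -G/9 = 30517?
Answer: -273314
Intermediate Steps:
G = -274653 (G = -9*30517 = -274653)
Y = 1339 (Y = 78*18 - 65 = 1404 - 65 = 1339)
G + Y = -274653 + 1339 = -273314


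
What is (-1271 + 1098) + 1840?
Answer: 1667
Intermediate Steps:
(-1271 + 1098) + 1840 = -173 + 1840 = 1667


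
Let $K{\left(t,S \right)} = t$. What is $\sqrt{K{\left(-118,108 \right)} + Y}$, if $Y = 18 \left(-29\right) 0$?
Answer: $i \sqrt{118} \approx 10.863 i$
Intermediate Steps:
$Y = 0$ ($Y = \left(-522\right) 0 = 0$)
$\sqrt{K{\left(-118,108 \right)} + Y} = \sqrt{-118 + 0} = \sqrt{-118} = i \sqrt{118}$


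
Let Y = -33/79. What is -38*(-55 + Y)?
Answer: 166364/79 ≈ 2105.9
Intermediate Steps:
Y = -33/79 (Y = -33*1/79 = -33/79 ≈ -0.41772)
-38*(-55 + Y) = -38*(-55 - 33/79) = -38*(-4378/79) = 166364/79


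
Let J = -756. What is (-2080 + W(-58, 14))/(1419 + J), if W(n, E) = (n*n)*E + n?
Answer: 14986/221 ≈ 67.810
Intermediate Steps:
W(n, E) = n + E*n**2 (W(n, E) = n**2*E + n = E*n**2 + n = n + E*n**2)
(-2080 + W(-58, 14))/(1419 + J) = (-2080 - 58*(1 + 14*(-58)))/(1419 - 756) = (-2080 - 58*(1 - 812))/663 = (-2080 - 58*(-811))*(1/663) = (-2080 + 47038)*(1/663) = 44958*(1/663) = 14986/221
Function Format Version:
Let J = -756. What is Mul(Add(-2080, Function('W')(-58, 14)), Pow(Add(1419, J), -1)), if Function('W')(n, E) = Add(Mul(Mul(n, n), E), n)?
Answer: Rational(14986, 221) ≈ 67.810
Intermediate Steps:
Function('W')(n, E) = Add(n, Mul(E, Pow(n, 2))) (Function('W')(n, E) = Add(Mul(Pow(n, 2), E), n) = Add(Mul(E, Pow(n, 2)), n) = Add(n, Mul(E, Pow(n, 2))))
Mul(Add(-2080, Function('W')(-58, 14)), Pow(Add(1419, J), -1)) = Mul(Add(-2080, Mul(-58, Add(1, Mul(14, -58)))), Pow(Add(1419, -756), -1)) = Mul(Add(-2080, Mul(-58, Add(1, -812))), Pow(663, -1)) = Mul(Add(-2080, Mul(-58, -811)), Rational(1, 663)) = Mul(Add(-2080, 47038), Rational(1, 663)) = Mul(44958, Rational(1, 663)) = Rational(14986, 221)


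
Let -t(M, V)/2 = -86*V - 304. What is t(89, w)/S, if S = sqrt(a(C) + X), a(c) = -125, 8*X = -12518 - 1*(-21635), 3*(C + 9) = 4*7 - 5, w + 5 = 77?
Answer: 25984*sqrt(16234)/8117 ≈ 407.87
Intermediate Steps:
w = 72 (w = -5 + 77 = 72)
C = -4/3 (C = -9 + (4*7 - 5)/3 = -9 + (28 - 5)/3 = -9 + (1/3)*23 = -9 + 23/3 = -4/3 ≈ -1.3333)
X = 9117/8 (X = (-12518 - 1*(-21635))/8 = (-12518 + 21635)/8 = (1/8)*9117 = 9117/8 ≈ 1139.6)
S = sqrt(16234)/4 (S = sqrt(-125 + 9117/8) = sqrt(8117/8) = sqrt(16234)/4 ≈ 31.853)
t(M, V) = 608 + 172*V (t(M, V) = -2*(-86*V - 304) = -2*(-304 - 86*V) = 608 + 172*V)
t(89, w)/S = (608 + 172*72)/((sqrt(16234)/4)) = (608 + 12384)*(2*sqrt(16234)/8117) = 12992*(2*sqrt(16234)/8117) = 25984*sqrt(16234)/8117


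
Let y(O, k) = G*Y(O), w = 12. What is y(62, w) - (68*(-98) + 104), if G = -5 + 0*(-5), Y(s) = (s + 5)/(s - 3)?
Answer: 386705/59 ≈ 6554.3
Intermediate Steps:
Y(s) = (5 + s)/(-3 + s)
G = -5 (G = -5 + 0 = -5)
y(O, k) = -5*(5 + O)/(-3 + O)
y(62, w) - (68*(-98) + 104) = 5*(-5 - 1*62)/(-3 + 62) - (68*(-98) + 104) = 5*(-5 - 62)/59 - (-6664 + 104) = 5*(1/59)*(-67) - 1*(-6560) = -335/59 + 6560 = 386705/59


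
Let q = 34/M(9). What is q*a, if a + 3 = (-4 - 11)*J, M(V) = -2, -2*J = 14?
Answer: -1734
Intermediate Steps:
J = -7 (J = -½*14 = -7)
q = -17 (q = 34/(-2) = 34*(-½) = -17)
a = 102 (a = -3 + (-4 - 11)*(-7) = -3 - 15*(-7) = -3 + 105 = 102)
q*a = -17*102 = -1734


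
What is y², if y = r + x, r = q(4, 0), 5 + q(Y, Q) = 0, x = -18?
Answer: 529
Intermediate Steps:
q(Y, Q) = -5 (q(Y, Q) = -5 + 0 = -5)
r = -5
y = -23 (y = -5 - 18 = -23)
y² = (-23)² = 529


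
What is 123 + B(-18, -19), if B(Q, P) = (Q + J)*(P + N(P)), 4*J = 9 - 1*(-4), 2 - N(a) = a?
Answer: 187/2 ≈ 93.500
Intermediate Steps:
N(a) = 2 - a
J = 13/4 (J = (9 - 1*(-4))/4 = (9 + 4)/4 = (1/4)*13 = 13/4 ≈ 3.2500)
B(Q, P) = 13/2 + 2*Q (B(Q, P) = (Q + 13/4)*(P + (2 - P)) = (13/4 + Q)*2 = 13/2 + 2*Q)
123 + B(-18, -19) = 123 + (13/2 + 2*(-18)) = 123 + (13/2 - 36) = 123 - 59/2 = 187/2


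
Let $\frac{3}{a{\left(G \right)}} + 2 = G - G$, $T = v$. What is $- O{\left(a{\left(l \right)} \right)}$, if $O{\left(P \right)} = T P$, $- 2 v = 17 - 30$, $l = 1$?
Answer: $\frac{39}{4} \approx 9.75$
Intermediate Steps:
$v = \frac{13}{2}$ ($v = - \frac{17 - 30}{2} = \left(- \frac{1}{2}\right) \left(-13\right) = \frac{13}{2} \approx 6.5$)
$T = \frac{13}{2} \approx 6.5$
$a{\left(G \right)} = - \frac{3}{2}$ ($a{\left(G \right)} = \frac{3}{-2 + \left(G - G\right)} = \frac{3}{-2 + 0} = \frac{3}{-2} = 3 \left(- \frac{1}{2}\right) = - \frac{3}{2}$)
$O{\left(P \right)} = \frac{13 P}{2}$
$- O{\left(a{\left(l \right)} \right)} = - \frac{13 \left(-3\right)}{2 \cdot 2} = \left(-1\right) \left(- \frac{39}{4}\right) = \frac{39}{4}$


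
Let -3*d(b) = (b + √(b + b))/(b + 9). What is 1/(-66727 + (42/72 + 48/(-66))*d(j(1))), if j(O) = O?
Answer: -1046386047960/69822196801687079 - 75240*√2/69822196801687079 ≈ -1.4986e-5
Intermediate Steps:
d(b) = -(b + √2*√b)/(3*(9 + b)) (d(b) = -(b + √(b + b))/(3*(b + 9)) = -(b + √(2*b))/(3*(9 + b)) = -(b + √2*√b)/(3*(9 + b)))
1/(-66727 + (42/72 + 48/(-66))*d(j(1))) = 1/(-66727 + (42/72 + 48/(-66))*((-1*1 - √2*√1)/(3*(9 + 1)))) = 1/(-66727 + (42*(1/72) + 48*(-1/66))*((⅓)*(-1 - 1*√2*1)/10)) = 1/(-66727 + (7/12 - 8/11)*((⅓)*(⅒)*(-1 - √2))) = 1/(-66727 - 19*(-1/30 - √2/30)/132) = 1/(-66727 + (19/3960 + 19*√2/3960)) = 1/(-264238901/3960 + 19*√2/3960)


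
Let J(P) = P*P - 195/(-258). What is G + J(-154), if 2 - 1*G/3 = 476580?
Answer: -120917483/86 ≈ -1.4060e+6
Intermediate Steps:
G = -1429734 (G = 6 - 3*476580 = 6 - 1429740 = -1429734)
J(P) = 65/86 + P² (J(P) = P² - 195*(-1/258) = P² + 65/86 = 65/86 + P²)
G + J(-154) = -1429734 + (65/86 + (-154)²) = -1429734 + (65/86 + 23716) = -1429734 + 2039641/86 = -120917483/86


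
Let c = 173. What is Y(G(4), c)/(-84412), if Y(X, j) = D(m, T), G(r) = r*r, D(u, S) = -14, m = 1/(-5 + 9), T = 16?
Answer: 7/42206 ≈ 0.00016585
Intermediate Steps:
m = 1/4 ≈ 0.25000
G(r) = r**2
Y(X, j) = -14
Y(G(4), c)/(-84412) = -14/(-84412) = -14*(-1/84412) = 7/42206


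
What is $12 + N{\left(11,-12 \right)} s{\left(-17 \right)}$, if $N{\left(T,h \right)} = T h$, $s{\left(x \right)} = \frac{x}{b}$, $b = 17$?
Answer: $144$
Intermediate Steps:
$s{\left(x \right)} = \frac{x}{17}$
$12 + N{\left(11,-12 \right)} s{\left(-17 \right)} = 12 + 11 \left(-12\right) \frac{1}{17} \left(-17\right) = 12 - -132 = 12 + 132 = 144$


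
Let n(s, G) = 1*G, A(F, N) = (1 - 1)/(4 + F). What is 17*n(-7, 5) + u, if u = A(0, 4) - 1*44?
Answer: 41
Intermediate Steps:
A(F, N) = 0 (A(F, N) = 0/(4 + F) = 0)
u = -44 (u = 0 - 1*44 = 0 - 44 = -44)
n(s, G) = G
17*n(-7, 5) + u = 17*5 - 44 = 85 - 44 = 41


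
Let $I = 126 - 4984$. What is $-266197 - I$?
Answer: $-261339$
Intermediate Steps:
$I = -4858$ ($I = 126 - 4984 = -4858$)
$-266197 - I = -266197 - -4858 = -266197 + 4858 = -261339$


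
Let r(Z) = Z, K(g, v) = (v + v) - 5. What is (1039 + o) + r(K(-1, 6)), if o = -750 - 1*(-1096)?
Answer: 1392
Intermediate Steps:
K(g, v) = -5 + 2*v (K(g, v) = 2*v - 5 = -5 + 2*v)
o = 346 (o = -750 + 1096 = 346)
(1039 + o) + r(K(-1, 6)) = (1039 + 346) + (-5 + 2*6) = 1385 + (-5 + 12) = 1385 + 7 = 1392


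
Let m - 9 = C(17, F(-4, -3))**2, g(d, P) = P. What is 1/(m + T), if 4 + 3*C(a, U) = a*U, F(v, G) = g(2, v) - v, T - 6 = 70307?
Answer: 9/632914 ≈ 1.4220e-5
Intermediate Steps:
T = 70313 (T = 6 + 70307 = 70313)
F(v, G) = 0 (F(v, G) = v - v = 0)
C(a, U) = -4/3 + U*a/3 (C(a, U) = -4/3 + (a*U)/3 = -4/3 + (U*a)/3 = -4/3 + U*a/3)
m = 97/9 (m = 9 + (-4/3 + (1/3)*0*17)**2 = 9 + (-4/3 + 0)**2 = 9 + (-4/3)**2 = 9 + 16/9 = 97/9 ≈ 10.778)
1/(m + T) = 1/(97/9 + 70313) = 1/(632914/9) = 9/632914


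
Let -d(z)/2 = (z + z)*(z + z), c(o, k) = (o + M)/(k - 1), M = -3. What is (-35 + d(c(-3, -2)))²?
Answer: 4489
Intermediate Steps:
c(o, k) = (-3 + o)/(-1 + k) (c(o, k) = (o - 3)/(k - 1) = (-3 + o)/(-1 + k))
d(z) = -8*z² (d(z) = -2*(z + z)*(z + z) = -2*2*z*2*z = -8*z²)
(-35 + d(c(-3, -2)))² = (-35 - 8*(-3 - 3)²/(-1 - 2)²)² = (-35 - 8*(-6/(-3))²)² = (-35 - 8*(-⅓*(-6))²)² = (-35 - 8*2²)² = (-35 - 8*4)² = (-35 - 32)² = (-67)² = 4489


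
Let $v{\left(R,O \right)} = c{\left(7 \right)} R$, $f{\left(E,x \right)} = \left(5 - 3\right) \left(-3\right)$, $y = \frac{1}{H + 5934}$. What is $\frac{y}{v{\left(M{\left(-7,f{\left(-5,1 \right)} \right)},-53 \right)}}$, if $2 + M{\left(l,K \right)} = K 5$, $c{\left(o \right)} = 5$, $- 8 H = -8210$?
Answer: $- \frac{1}{1113640} \approx -8.9796 \cdot 10^{-7}$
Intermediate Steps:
$H = \frac{4105}{4}$ ($H = \left(- \frac{1}{8}\right) \left(-8210\right) = \frac{4105}{4} \approx 1026.3$)
$y = \frac{4}{27841}$ ($y = \frac{1}{\frac{4105}{4} + 5934} = \frac{1}{\frac{27841}{4}} = \frac{4}{27841} \approx 0.00014367$)
$f{\left(E,x \right)} = -6$ ($f{\left(E,x \right)} = 2 \left(-3\right) = -6$)
$M{\left(l,K \right)} = -2 + 5 K$ ($M{\left(l,K \right)} = -2 + K 5 = -2 + 5 K$)
$v{\left(R,O \right)} = 5 R$
$\frac{y}{v{\left(M{\left(-7,f{\left(-5,1 \right)} \right)},-53 \right)}} = \frac{4}{27841 \cdot 5 \left(-2 + 5 \left(-6\right)\right)} = \frac{4}{27841 \cdot 5 \left(-2 - 30\right)} = \frac{4}{27841 \cdot 5 \left(-32\right)} = \frac{4}{27841 \left(-160\right)} = \frac{4}{27841} \left(- \frac{1}{160}\right) = - \frac{1}{1113640}$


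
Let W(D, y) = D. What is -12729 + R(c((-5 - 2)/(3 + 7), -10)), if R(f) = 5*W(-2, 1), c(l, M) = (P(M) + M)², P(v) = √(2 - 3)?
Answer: -12739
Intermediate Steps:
P(v) = I (P(v) = √(-1) = I)
c(l, M) = (I + M)²
R(f) = -10 (R(f) = 5*(-2) = -10)
-12729 + R(c((-5 - 2)/(3 + 7), -10)) = -12729 - 10 = -12739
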